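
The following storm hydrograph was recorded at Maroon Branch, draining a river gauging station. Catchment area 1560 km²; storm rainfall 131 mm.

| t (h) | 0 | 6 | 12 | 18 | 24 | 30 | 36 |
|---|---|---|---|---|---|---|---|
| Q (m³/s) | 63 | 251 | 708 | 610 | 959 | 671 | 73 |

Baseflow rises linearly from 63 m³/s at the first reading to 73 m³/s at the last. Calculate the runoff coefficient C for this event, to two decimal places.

ΣQ_DR = 2859 m³/s; V = ΣQ_DR·Δt = 6.175 × 10^7 m³.
Runoff depth d = V / A = 39.59 mm.
C = d / P = 39.59 / 131 = 0.30.

C ≈ 0.30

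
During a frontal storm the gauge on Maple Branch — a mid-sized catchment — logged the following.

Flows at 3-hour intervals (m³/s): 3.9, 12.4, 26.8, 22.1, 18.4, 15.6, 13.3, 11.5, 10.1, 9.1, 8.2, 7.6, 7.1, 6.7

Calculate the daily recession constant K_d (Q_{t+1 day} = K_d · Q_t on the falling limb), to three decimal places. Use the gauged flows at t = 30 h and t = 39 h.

Between t = 30 h and t = 39 h the flow falls from 8.2 to 6.7 m³/s over 3×3 h = 9 h.
Per-interval ratio K = (6.7/8.2)^(1/3) = 0.9349; K_d = K^(24/3) = 0.583.

K_d ≈ 0.583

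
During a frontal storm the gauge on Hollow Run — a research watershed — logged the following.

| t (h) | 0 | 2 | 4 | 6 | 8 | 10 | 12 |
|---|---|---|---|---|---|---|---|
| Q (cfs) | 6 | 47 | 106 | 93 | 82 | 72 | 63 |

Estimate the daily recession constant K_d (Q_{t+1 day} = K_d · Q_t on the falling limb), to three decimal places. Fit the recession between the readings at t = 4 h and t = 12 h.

K_d ≈ 0.210

Between t = 4 h and t = 12 h the flow falls from 106 to 63 cfs over 4×2 h = 8 h.
Per-interval ratio K = (63/106)^(1/4) = 0.8780; K_d = K^(24/2) = 0.210.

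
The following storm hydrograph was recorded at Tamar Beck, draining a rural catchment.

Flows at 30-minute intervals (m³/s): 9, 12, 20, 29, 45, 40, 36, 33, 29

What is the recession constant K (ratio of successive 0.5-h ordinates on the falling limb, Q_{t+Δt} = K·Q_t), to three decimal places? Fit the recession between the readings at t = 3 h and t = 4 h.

K ≈ 0.898

Using the recession-limb readings at t = 3 h and t = 4 h: Q falls from 36 to 29 m³/s over 2 intervals.
K = (Q₂/Q₁)^(1/2) = (29/36)^(1/2) = 0.898.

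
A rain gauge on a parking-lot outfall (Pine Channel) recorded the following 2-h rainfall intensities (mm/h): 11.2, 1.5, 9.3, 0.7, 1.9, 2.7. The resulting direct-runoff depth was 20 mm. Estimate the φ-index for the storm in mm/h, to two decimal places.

φ ≈ 5.25 mm/h

Only the 2 blocks with intensity above φ contribute runoff: 11.2, 9.3 mm/h.
Σ(I−φ)·Δt = d  ⇒  (11.2+9.3 − 2φ)·2 = 20
φ = (20.50 − 20/2) / 2 = 5.25 mm/h.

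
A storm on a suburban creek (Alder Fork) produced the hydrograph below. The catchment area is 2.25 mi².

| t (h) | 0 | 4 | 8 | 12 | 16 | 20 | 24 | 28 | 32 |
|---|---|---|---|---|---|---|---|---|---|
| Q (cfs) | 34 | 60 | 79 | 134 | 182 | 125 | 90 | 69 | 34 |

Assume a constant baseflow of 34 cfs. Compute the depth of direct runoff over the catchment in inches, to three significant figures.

Direct runoff: 0.0, 26.0, 45.0, 100.0, 148.0, 91.0, 56.0, 35.0, 0.0 cfs; ΣQ_DR = 501.0 cfs.
V = ΣQ_DR · Δt = 501.0 × 14400 s = 7.214 × 10^6 ft³.
Over A = 2.25 mi², depth = V / A = 1.38 in.

d ≈ 1.38 in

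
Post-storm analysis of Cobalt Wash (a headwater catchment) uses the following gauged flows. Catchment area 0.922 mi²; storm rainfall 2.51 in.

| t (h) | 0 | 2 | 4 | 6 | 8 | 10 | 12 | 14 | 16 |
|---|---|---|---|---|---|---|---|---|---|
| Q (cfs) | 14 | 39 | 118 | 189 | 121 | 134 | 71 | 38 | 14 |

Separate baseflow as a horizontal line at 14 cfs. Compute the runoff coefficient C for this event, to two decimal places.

C ≈ 0.82

ΣQ_DR = 612.0 cfs; V = ΣQ_DR·Δt = 4.406 × 10^6 ft³.
Runoff depth d = V / A = 2.057 in.
C = d / P = 2.057 / 2.51 = 0.82.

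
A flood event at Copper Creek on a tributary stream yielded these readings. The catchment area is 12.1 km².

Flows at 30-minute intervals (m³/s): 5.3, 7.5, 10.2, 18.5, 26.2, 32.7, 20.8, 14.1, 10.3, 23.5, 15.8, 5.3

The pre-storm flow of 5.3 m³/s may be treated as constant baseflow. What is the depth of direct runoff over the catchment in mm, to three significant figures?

Direct runoff: 0.0, 2.2, 4.9, 13.2, 20.9, 27.4, 15.5, 8.8, 5.0, 18.2, 10.5, 0.0 m³/s; ΣQ_DR = 126.6 m³/s.
V = ΣQ_DR · Δt = 126.6 × 1800 s = 2.279 × 10^5 m³.
Over A = 12.1 km², depth = V / A = 18.8 mm.

d ≈ 18.8 mm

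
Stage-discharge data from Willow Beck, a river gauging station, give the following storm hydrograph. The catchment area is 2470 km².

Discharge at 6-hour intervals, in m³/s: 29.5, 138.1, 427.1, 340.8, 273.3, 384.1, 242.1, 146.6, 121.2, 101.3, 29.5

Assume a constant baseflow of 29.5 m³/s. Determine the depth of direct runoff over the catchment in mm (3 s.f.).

Direct runoff: 0.0, 108.6, 397.6, 311.3, 243.8, 354.6, 212.6, 117.1, 91.7, 71.8, 0.0 m³/s; ΣQ_DR = 1909 m³/s.
V = ΣQ_DR · Δt = 1909 × 21600 s = 4.124 × 10^7 m³.
Over A = 2470 km², depth = V / A = 16.7 mm.

d ≈ 16.7 mm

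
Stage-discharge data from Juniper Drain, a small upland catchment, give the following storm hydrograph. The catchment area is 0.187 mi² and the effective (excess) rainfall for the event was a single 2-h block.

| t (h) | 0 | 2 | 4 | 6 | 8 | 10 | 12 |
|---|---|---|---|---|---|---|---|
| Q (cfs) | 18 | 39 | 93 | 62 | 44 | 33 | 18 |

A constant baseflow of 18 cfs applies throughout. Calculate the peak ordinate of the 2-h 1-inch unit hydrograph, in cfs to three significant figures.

U_p ≈ 25.0 cfs

Direct runoff: 0.0, 21.0, 75.0, 44.0, 26.0, 15.0, 0.0 cfs; ΣQ_DR = 181.0 cfs, peak = 75.0 cfs.
Runoff depth d = ΣQ_DR·Δt / A = 181.0 × 7200 / (0.187 mi²) = 3.000 in.
The 1-inch UH is the DRH scaled by (1 in)/d, so U_p = 75.0 × 1/3.000 = 25.0 cfs.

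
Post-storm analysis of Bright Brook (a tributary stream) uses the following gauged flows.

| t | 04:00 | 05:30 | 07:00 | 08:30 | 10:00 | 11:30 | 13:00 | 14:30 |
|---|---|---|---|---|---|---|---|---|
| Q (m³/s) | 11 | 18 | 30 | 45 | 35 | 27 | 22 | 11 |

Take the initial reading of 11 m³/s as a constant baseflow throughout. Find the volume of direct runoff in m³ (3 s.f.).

Direct-runoff ordinates (Q − Q_b): 0.0, 7.0, 19.0, 34.0, 24.0, 16.0, 11.0, 0.0 m³/s.
ΣQ_DR = 111.0 m³/s.
With Δt = 1.5 h = 5400 s, V = ΣQ_DR · Δt = 111.0 × 5400 = 5.99 × 10^5 m³.

V ≈ 5.99 × 10^5 m³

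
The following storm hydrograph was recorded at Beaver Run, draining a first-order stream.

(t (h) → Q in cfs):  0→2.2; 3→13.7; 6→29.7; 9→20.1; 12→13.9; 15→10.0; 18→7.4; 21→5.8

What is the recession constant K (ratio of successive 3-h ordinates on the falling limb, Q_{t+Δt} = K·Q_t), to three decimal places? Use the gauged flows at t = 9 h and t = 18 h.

K ≈ 0.717

Using the recession-limb readings at t = 9 h and t = 18 h: Q falls from 20.1 to 7.4 cfs over 3 intervals.
K = (Q₂/Q₁)^(1/3) = (7.4/20.1)^(1/3) = 0.717.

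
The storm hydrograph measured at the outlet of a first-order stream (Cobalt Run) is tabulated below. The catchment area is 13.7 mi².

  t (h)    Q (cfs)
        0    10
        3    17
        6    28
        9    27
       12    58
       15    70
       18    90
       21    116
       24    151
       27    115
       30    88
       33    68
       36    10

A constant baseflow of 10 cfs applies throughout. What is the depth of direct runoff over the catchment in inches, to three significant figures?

Direct runoff: 0.0, 7.0, 18.0, 17.0, 48.0, 60.0, 80.0, 106.0, 141.0, 105.0, 78.0, 58.0, 0.0 cfs; ΣQ_DR = 718.0 cfs.
V = ΣQ_DR · Δt = 718.0 × 10800 s = 7.754 × 10^6 ft³.
Over A = 13.7 mi², depth = V / A = 0.244 in.

d ≈ 0.244 in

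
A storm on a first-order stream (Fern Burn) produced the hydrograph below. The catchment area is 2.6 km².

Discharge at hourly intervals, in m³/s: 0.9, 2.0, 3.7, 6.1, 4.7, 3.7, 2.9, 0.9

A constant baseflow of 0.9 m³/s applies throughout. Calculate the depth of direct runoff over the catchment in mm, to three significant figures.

d ≈ 24.5 mm

Direct runoff: 0.0, 1.1, 2.8, 5.2, 3.8, 2.8, 2.0, 0.0 m³/s; ΣQ_DR = 17.70 m³/s.
V = ΣQ_DR · Δt = 17.70 × 3600 s = 63720 m³.
Over A = 2.6 km², depth = V / A = 24.5 mm.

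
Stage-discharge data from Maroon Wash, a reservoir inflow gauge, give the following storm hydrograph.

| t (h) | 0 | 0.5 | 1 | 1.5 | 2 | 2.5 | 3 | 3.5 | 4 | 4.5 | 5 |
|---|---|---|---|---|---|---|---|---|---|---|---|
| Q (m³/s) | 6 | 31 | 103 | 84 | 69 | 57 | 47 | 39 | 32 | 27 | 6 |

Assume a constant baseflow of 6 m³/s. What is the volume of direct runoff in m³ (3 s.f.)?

Direct-runoff ordinates (Q − Q_b): 0.0, 25.0, 97.0, 78.0, 63.0, 51.0, 41.0, 33.0, 26.0, 21.0, 0.0 m³/s.
ΣQ_DR = 435.0 m³/s.
With Δt = 0.5 h = 1800 s, V = ΣQ_DR · Δt = 435.0 × 1800 = 7.83 × 10^5 m³.

V ≈ 7.83 × 10^5 m³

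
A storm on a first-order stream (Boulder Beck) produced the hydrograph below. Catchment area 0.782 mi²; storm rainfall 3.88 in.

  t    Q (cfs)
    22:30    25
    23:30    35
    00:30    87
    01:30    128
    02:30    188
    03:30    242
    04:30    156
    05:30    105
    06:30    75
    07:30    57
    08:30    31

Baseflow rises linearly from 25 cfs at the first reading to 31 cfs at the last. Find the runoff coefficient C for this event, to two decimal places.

ΣQ_DR = 821.0 cfs; V = ΣQ_DR·Δt = 2.956 × 10^6 ft³.
Runoff depth d = V / A = 1.627 in.
C = d / P = 1.627 / 3.88 = 0.42.

C ≈ 0.42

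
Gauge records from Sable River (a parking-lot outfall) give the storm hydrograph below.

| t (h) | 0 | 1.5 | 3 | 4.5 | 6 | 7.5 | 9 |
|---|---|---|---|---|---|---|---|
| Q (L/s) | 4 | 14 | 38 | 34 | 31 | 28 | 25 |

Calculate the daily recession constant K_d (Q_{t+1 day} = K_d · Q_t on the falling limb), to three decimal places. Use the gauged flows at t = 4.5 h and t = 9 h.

K_d ≈ 0.194

Between t = 4.5 h and t = 9 h the flow falls from 34 to 25 L/s over 3×1.5 h = 4.5 h.
Per-interval ratio K = (25/34)^(1/3) = 0.9026; K_d = K^(24/1.5) = 0.194.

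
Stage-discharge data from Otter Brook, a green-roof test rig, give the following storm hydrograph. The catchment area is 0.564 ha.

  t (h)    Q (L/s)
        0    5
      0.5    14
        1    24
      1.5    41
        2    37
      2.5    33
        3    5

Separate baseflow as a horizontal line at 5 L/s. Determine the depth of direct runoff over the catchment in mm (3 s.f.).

Direct runoff: 0.0, 9.0, 19.0, 36.0, 32.0, 28.0, 0.0 L/s; ΣQ_DR = 124.0 L/s.
V = ΣQ_DR · Δt = 124.0 × 1800 s = 2.232 × 10^5 L.
Over A = 0.564 ha, depth = V / A = 39.6 mm.

d ≈ 39.6 mm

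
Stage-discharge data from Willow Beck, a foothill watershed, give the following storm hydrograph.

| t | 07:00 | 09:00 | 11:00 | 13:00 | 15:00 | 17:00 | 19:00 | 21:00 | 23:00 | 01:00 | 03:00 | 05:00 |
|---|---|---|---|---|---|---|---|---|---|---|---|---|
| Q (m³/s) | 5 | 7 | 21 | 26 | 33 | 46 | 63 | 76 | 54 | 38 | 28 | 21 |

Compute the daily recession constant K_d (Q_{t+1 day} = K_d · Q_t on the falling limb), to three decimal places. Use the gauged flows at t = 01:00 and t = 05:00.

Between t = 01:00 and t = 05:00 the flow falls from 38 to 21 m³/s over 2×2 h = 4 h.
Per-interval ratio K = (21/38)^(1/2) = 0.7434; K_d = K^(24/2) = 0.028.

K_d ≈ 0.028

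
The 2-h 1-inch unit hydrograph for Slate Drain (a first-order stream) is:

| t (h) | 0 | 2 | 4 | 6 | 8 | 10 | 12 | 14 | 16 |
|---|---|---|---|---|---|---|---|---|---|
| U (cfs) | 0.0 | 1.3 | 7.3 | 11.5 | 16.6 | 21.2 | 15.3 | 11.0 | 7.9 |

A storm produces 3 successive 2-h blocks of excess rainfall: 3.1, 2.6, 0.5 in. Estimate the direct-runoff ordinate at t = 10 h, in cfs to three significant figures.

By discrete convolution, Q_j = Σ (P_i / 1 in) · U_{j−i}.
At t = 10 h (j=5): Q = (3.1/1)·21.2 + (2.6/1)·16.6 + (0.5/1)·11.5 = 115 cfs.

Q ≈ 115 cfs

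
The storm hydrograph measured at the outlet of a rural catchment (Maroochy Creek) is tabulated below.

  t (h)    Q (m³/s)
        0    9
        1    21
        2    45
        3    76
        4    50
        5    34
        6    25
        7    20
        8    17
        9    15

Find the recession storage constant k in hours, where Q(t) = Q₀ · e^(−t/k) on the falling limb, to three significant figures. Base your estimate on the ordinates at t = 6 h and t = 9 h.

k ≈ 5.87 h

On the falling limb, Q drops from 25 to 15 m³/s between t = 6 h and t = 9 h (Δt = 3 h).
k = −Δt / ln(Q₂/Q₁) = −3 / ln(15/25) = 5.87 h.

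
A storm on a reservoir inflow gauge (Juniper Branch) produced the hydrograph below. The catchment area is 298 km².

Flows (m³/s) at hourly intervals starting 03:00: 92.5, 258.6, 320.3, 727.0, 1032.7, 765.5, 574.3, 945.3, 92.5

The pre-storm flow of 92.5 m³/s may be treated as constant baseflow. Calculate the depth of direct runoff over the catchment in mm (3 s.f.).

Direct runoff: 0.0, 166.1, 227.8, 634.5, 940.2, 673.0, 481.8, 852.8, 0.0 m³/s; ΣQ_DR = 3976 m³/s.
V = ΣQ_DR · Δt = 3976 × 3600 s = 1.431 × 10^7 m³.
Over A = 298 km², depth = V / A = 48.0 mm.

d ≈ 48.0 mm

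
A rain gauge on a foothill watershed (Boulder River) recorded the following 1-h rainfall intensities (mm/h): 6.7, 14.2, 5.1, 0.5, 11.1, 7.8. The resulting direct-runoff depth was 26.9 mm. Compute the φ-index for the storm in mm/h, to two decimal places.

φ ≈ 3.60 mm/h

Only the 5 blocks with intensity above φ contribute runoff: 6.7, 14.2, 5.1, 11.1, 7.8 mm/h.
Σ(I−φ)·Δt = d  ⇒  (6.7+14.2+5.1+11.1+7.8 − 5φ)·1 = 26.9
φ = (44.90 − 26.9/1) / 5 = 3.60 mm/h.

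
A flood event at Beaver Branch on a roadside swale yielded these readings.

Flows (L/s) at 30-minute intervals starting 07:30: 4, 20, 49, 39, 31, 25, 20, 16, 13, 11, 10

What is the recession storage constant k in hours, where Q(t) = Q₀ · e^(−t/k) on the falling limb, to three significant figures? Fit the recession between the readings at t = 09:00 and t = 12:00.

On the falling limb, Q drops from 39 to 11 L/s between t = 09:00 and t = 12:00 (Δt = 3 h).
k = −Δt / ln(Q₂/Q₁) = −3 / ln(11/39) = 2.37 h.

k ≈ 2.37 h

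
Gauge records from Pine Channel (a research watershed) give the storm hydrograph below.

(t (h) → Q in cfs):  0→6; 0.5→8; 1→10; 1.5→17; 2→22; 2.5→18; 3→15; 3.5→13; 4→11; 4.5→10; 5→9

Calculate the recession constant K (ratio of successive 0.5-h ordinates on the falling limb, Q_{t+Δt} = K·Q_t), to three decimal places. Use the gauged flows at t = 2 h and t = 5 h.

K ≈ 0.862

Using the recession-limb readings at t = 2 h and t = 5 h: Q falls from 22 to 9 cfs over 6 intervals.
K = (Q₂/Q₁)^(1/6) = (9/22)^(1/6) = 0.862.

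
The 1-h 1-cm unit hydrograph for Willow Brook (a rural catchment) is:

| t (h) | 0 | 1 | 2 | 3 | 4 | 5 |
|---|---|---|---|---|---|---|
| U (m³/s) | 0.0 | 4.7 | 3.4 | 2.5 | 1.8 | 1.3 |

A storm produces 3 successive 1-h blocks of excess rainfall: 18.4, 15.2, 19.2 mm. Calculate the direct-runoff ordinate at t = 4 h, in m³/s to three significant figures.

Q ≈ 13.6 m³/s

By discrete convolution, Q_j = Σ (P_i / 10 mm) · U_{j−i}.
At t = 4 h (j=4): Q = (18.4/10)·1.8 + (15.2/10)·2.5 + (19.2/10)·3.4 = 13.6 m³/s.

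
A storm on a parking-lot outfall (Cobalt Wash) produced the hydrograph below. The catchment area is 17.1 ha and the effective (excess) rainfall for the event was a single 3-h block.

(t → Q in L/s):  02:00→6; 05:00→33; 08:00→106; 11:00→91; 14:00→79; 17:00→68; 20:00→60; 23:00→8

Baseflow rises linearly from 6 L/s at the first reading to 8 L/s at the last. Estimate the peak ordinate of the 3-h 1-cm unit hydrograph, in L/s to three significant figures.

U_p ≈ 39.9 L/s

Direct runoff: 0.00, 26.71, 99.43, 84.14, 71.86, 60.57, 52.29, 0.00 L/s; ΣQ_DR = 395.0 L/s, peak = 99.43 L/s.
Runoff depth d = ΣQ_DR·Δt / A = 395.0 × 10800 / (17.1 ha) = 24.95 mm.
The 1-cm UH is the DRH scaled by (10 mm)/d, so U_p = 99.43 × 10/24.95 = 39.9 L/s.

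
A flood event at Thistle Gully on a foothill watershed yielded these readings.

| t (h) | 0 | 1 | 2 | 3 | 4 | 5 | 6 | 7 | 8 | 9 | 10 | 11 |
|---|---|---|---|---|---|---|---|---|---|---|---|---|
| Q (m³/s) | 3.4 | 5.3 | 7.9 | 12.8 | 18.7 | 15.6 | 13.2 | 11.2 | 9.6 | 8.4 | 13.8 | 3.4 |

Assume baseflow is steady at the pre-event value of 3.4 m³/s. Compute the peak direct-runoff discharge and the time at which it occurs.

Q_p = 15.3 m³/s at t = 4 h

Subtracting baseflow gives direct-runoff ordinates: 0.0, 1.9, 4.5, 9.4, 15.3, 12.2, 9.8, 7.8, 6.2, 5.0, 10.4, 0.0 m³/s.
The maximum is 15.3 m³/s, occurring at the reading for t = 4 h.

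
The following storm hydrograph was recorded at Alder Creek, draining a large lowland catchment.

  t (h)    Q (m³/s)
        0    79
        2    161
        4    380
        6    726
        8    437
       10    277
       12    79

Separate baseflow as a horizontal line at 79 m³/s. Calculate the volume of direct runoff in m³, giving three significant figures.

V ≈ 1.14 × 10^7 m³

Direct-runoff ordinates (Q − Q_b): 0.0, 82.0, 301.0, 647.0, 358.0, 198.0, 0.0 m³/s.
ΣQ_DR = 1586 m³/s.
With Δt = 2 h = 7200 s, V = ΣQ_DR · Δt = 1586 × 7200 = 1.14 × 10^7 m³.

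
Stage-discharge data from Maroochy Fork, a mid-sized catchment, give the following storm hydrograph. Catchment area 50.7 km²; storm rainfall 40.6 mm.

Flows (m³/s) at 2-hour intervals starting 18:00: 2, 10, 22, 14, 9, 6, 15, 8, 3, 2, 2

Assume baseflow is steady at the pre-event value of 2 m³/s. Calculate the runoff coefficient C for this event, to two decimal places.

ΣQ_DR = 71.00 m³/s; V = ΣQ_DR·Δt = 5.112 × 10^5 m³.
Runoff depth d = V / A = 10.08 mm.
C = d / P = 10.08 / 40.6 = 0.25.

C ≈ 0.25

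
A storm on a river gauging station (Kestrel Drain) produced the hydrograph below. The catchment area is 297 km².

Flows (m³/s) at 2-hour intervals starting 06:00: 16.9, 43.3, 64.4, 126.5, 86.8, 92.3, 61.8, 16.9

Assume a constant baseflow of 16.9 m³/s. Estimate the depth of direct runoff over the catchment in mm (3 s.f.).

Direct runoff: 0.0, 26.4, 47.5, 109.6, 69.9, 75.4, 44.9, 0.0 m³/s; ΣQ_DR = 373.7 m³/s.
V = ΣQ_DR · Δt = 373.7 × 7200 s = 2.691 × 10^6 m³.
Over A = 297 km², depth = V / A = 9.06 mm.

d ≈ 9.06 mm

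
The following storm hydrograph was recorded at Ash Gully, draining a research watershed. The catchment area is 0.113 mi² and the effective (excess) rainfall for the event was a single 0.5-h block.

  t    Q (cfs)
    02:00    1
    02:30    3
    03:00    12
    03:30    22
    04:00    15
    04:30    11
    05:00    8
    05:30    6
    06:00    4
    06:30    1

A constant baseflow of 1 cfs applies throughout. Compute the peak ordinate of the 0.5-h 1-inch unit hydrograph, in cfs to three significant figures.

U_p ≈ 42.0 cfs

Direct runoff: 0.0, 2.0, 11.0, 21.0, 14.0, 10.0, 7.0, 5.0, 3.0, 0.0 cfs; ΣQ_DR = 73.00 cfs, peak = 21.0 cfs.
Runoff depth d = ΣQ_DR·Δt / A = 73.00 × 1800 / (0.113 mi²) = 0.5005 in.
The 1-inch UH is the DRH scaled by (1 in)/d, so U_p = 21.0 × 1/0.5005 = 42.0 cfs.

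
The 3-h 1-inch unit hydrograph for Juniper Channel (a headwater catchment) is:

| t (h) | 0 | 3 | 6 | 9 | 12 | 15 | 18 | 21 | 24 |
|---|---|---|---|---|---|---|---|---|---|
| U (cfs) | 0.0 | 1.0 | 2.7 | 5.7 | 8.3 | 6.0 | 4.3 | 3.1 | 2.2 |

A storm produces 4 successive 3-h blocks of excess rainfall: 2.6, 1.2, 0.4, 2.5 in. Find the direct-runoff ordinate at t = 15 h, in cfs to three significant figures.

Q ≈ 34.6 cfs

By discrete convolution, Q_j = Σ (P_i / 1 in) · U_{j−i}.
At t = 15 h (j=5): Q = (2.6/1)·6.0 + (1.2/1)·8.3 + (0.4/1)·5.7 + (2.5/1)·2.7 = 34.6 cfs.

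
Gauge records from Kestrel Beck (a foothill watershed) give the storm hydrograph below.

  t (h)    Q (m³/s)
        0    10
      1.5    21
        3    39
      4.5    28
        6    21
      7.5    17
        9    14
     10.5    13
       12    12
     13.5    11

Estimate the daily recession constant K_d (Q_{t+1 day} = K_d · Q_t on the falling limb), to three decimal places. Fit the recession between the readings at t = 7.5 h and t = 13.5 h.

K_d ≈ 0.175

Between t = 7.5 h and t = 13.5 h the flow falls from 17 to 11 m³/s over 4×1.5 h = 6 h.
Per-interval ratio K = (11/17)^(1/4) = 0.8969; K_d = K^(24/1.5) = 0.175.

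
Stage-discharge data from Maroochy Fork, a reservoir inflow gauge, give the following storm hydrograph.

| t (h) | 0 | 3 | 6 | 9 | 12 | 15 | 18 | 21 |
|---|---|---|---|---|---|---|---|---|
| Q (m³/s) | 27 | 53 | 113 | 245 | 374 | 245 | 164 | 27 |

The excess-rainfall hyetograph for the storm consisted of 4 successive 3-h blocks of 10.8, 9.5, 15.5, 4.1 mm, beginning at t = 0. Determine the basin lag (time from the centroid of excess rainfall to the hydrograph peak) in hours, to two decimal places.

Centroid of excess rainfall: t_c = Σ P_i·t̄_i / ΣP_i = 5.4699 h (block centres at 1.5, 4.5, 7.5, 10.5 h).
Hydrograph peak occurs at t = 12 h, so basin lag t_L = 12 − 5.4699 = 6.53 h.

t_L ≈ 6.53 h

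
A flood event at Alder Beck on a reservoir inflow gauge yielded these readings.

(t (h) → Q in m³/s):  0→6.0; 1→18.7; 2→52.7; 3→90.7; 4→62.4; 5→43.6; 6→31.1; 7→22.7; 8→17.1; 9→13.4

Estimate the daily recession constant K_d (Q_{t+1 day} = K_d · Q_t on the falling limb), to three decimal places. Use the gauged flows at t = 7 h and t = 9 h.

Between t = 7 h and t = 9 h the flow falls from 22.7 to 13.4 m³/s over 2×1 h = 2 h.
Per-interval ratio K = (13.4/22.7)^(1/2) = 0.7683; K_d = K^(24/1) = 0.002.

K_d ≈ 0.002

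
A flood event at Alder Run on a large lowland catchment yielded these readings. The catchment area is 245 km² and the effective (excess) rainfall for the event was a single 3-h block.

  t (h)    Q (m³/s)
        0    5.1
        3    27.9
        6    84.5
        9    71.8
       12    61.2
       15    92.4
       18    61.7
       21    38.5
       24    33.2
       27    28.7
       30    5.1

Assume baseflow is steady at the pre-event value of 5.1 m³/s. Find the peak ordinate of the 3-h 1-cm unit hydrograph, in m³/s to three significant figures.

Direct runoff: 0.0, 22.8, 79.4, 66.7, 56.1, 87.3, 56.6, 33.4, 28.1, 23.6, 0.0 m³/s; ΣQ_DR = 454.0 m³/s, peak = 87.3 m³/s.
Runoff depth d = ΣQ_DR·Δt / A = 454.0 × 10800 / (245 km²) = 20.01 mm.
The 1-cm UH is the DRH scaled by (10 mm)/d, so U_p = 87.3 × 10/20.01 = 43.6 m³/s.

U_p ≈ 43.6 m³/s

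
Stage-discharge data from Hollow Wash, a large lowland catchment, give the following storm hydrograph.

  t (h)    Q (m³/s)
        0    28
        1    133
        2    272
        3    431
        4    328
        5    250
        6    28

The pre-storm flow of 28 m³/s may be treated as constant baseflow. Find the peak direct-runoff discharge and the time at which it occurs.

Q_p = 403.0 m³/s at t = 3 h

Subtracting baseflow gives direct-runoff ordinates: 0.0, 105.0, 244.0, 403.0, 300.0, 222.0, 0.0 m³/s.
The maximum is 403.0 m³/s, occurring at the reading for t = 3 h.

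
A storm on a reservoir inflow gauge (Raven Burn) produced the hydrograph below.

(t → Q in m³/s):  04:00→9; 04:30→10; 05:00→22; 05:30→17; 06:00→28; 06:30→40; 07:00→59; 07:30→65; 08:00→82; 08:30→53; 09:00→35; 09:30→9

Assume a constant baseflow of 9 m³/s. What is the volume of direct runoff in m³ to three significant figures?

V ≈ 5.78 × 10^5 m³

Direct-runoff ordinates (Q − Q_b): 0.0, 1.0, 13.0, 8.0, 19.0, 31.0, 50.0, 56.0, 73.0, 44.0, 26.0, 0.0 m³/s.
ΣQ_DR = 321.0 m³/s.
With Δt = 0.5 h = 1800 s, V = ΣQ_DR · Δt = 321.0 × 1800 = 5.78 × 10^5 m³.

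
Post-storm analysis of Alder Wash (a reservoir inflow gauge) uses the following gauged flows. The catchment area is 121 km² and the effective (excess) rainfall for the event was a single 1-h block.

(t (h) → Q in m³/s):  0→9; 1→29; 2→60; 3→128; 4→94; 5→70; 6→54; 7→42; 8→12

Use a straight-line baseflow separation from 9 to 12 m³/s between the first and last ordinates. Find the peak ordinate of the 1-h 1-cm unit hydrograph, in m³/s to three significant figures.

Direct runoff: 0.00, 19.62, 50.25, 117.88, 83.50, 59.12, 42.75, 30.38, 0.00 m³/s; ΣQ_DR = 403.5 m³/s, peak = 117.88 m³/s.
Runoff depth d = ΣQ_DR·Δt / A = 403.5 × 3600 / (121 km²) = 12.00 mm.
The 1-cm UH is the DRH scaled by (10 mm)/d, so U_p = 117.88 × 10/12.00 = 98.2 m³/s.

U_p ≈ 98.2 m³/s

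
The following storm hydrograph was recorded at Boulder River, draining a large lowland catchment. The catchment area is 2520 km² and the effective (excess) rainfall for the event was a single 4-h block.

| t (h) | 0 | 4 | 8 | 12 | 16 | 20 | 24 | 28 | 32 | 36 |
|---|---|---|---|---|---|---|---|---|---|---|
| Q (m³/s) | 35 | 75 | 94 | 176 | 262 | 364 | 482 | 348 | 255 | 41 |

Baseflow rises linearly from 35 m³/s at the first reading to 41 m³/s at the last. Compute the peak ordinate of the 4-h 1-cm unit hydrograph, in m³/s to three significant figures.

U_p ≈ 442 m³/s

Direct runoff: 0.00, 39.33, 57.67, 139.00, 224.33, 325.67, 443.00, 308.33, 214.67, 0.00 m³/s; ΣQ_DR = 1752 m³/s, peak = 443.00 m³/s.
Runoff depth d = ΣQ_DR·Δt / A = 1752 × 14400 / (2520 km²) = 10.01 mm.
The 1-cm UH is the DRH scaled by (10 mm)/d, so U_p = 443.00 × 10/10.01 = 442 m³/s.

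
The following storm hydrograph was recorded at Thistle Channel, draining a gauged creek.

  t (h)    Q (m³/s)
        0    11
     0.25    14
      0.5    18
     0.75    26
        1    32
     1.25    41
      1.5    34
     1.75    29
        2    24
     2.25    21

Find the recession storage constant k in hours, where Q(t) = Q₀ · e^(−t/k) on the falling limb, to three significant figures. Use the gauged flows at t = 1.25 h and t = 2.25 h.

On the falling limb, Q drops from 41 to 21 m³/s between t = 1.25 h and t = 2.25 h (Δt = 1 h).
k = −Δt / ln(Q₂/Q₁) = −1 / ln(21/41) = 1.49 h.

k ≈ 1.49 h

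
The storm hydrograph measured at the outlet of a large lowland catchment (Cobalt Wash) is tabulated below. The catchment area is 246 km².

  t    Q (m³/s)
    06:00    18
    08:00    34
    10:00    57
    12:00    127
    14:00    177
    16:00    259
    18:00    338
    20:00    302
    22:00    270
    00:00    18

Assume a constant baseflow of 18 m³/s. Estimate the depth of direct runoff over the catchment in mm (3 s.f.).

d ≈ 41.6 mm

Direct runoff: 0.0, 16.0, 39.0, 109.0, 159.0, 241.0, 320.0, 284.0, 252.0, 0.0 m³/s; ΣQ_DR = 1420 m³/s.
V = ΣQ_DR · Δt = 1420 × 7200 s = 1.022 × 10^7 m³.
Over A = 246 km², depth = V / A = 41.6 mm.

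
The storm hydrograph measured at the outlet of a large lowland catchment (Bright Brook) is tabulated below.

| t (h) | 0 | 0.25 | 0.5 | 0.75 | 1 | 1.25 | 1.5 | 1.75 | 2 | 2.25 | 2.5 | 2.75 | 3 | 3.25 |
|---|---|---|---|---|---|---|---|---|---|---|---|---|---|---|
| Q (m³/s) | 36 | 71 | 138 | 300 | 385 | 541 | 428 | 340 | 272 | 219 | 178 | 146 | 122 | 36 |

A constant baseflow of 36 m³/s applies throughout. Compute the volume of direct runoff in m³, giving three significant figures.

Direct-runoff ordinates (Q − Q_b): 0.0, 35.0, 102.0, 264.0, 349.0, 505.0, 392.0, 304.0, 236.0, 183.0, 142.0, 110.0, 86.0, 0.0 m³/s.
ΣQ_DR = 2708 m³/s.
With Δt = 0.25 h = 900 s, V = ΣQ_DR · Δt = 2708 × 900 = 2.44 × 10^6 m³.

V ≈ 2.44 × 10^6 m³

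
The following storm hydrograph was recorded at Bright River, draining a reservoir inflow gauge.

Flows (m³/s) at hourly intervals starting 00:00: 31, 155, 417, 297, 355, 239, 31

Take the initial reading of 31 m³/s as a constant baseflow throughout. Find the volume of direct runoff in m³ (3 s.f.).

Direct-runoff ordinates (Q − Q_b): 0.0, 124.0, 386.0, 266.0, 324.0, 208.0, 0.0 m³/s.
ΣQ_DR = 1308 m³/s.
With Δt = 1 h = 3600 s, V = ΣQ_DR · Δt = 1308 × 3600 = 4.71 × 10^6 m³.

V ≈ 4.71 × 10^6 m³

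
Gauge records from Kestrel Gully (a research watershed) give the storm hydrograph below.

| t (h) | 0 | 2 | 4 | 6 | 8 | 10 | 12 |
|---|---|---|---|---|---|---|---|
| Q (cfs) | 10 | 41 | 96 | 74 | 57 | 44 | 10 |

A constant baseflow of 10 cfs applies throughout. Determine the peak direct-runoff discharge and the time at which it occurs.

Subtracting baseflow gives direct-runoff ordinates: 0.0, 31.0, 86.0, 64.0, 47.0, 34.0, 0.0 cfs.
The maximum is 86.0 cfs, occurring at the reading for t = 4 h.

Q_p = 86.0 cfs at t = 4 h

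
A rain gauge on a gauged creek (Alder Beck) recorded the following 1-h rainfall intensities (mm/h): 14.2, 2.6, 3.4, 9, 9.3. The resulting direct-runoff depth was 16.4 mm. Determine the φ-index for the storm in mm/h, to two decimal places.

Only the 3 blocks with intensity above φ contribute runoff: 14.2, 9, 9.3 mm/h.
Σ(I−φ)·Δt = d  ⇒  (14.2+9+9.3 − 3φ)·1 = 16.4
φ = (32.50 − 16.4/1) / 3 = 5.37 mm/h.

φ ≈ 5.37 mm/h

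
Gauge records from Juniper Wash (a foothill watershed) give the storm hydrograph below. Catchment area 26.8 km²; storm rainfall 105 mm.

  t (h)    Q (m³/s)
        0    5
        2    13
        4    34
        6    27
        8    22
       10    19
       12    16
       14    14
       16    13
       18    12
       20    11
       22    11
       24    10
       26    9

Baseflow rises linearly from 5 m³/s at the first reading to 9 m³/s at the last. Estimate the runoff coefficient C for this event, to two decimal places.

ΣQ_DR = 118.0 m³/s; V = ΣQ_DR·Δt = 8.496 × 10^5 m³.
Runoff depth d = V / A = 31.70 mm.
C = d / P = 31.70 / 105 = 0.30.

C ≈ 0.30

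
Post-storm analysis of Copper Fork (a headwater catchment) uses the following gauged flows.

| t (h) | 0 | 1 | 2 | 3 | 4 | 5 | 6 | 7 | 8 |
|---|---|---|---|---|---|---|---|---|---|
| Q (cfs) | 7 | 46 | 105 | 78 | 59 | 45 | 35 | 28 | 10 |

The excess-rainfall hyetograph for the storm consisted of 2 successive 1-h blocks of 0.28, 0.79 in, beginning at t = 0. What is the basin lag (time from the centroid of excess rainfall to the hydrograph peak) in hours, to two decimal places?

t_L ≈ 0.76 h

Centroid of excess rainfall: t_c = Σ P_i·t̄_i / ΣP_i = 1.2383 h (block centres at 0.5, 1.5 h).
Hydrograph peak occurs at t = 2 h, so basin lag t_L = 2 − 1.2383 = 0.76 h.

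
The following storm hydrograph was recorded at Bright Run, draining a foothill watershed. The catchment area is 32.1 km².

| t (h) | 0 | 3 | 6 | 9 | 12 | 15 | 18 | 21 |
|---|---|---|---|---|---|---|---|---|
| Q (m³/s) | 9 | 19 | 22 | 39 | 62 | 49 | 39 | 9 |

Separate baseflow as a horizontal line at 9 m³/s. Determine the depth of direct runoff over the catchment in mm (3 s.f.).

Direct runoff: 0.0, 10.0, 13.0, 30.0, 53.0, 40.0, 30.0, 0.0 m³/s; ΣQ_DR = 176.0 m³/s.
V = ΣQ_DR · Δt = 176.0 × 10800 s = 1.901 × 10^6 m³.
Over A = 32.1 km², depth = V / A = 59.2 mm.

d ≈ 59.2 mm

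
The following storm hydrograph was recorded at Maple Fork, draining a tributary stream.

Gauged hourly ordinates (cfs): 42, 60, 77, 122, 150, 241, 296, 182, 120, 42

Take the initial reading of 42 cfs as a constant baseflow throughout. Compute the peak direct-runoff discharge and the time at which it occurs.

Subtracting baseflow gives direct-runoff ordinates: 0.0, 18.0, 35.0, 80.0, 108.0, 199.0, 254.0, 140.0, 78.0, 0.0 cfs.
The maximum is 254.0 cfs, occurring at the reading for t = 6 h.

Q_p = 254.0 cfs at t = 6 h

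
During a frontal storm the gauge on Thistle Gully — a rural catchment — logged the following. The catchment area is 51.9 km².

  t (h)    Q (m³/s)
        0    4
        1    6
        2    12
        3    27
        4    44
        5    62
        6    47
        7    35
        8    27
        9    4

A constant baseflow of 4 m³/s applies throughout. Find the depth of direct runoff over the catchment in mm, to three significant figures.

Direct runoff: 0.0, 2.0, 8.0, 23.0, 40.0, 58.0, 43.0, 31.0, 23.0, 0.0 m³/s; ΣQ_DR = 228.0 m³/s.
V = ΣQ_DR · Δt = 228.0 × 3600 s = 8.208 × 10^5 m³.
Over A = 51.9 km², depth = V / A = 15.8 mm.

d ≈ 15.8 mm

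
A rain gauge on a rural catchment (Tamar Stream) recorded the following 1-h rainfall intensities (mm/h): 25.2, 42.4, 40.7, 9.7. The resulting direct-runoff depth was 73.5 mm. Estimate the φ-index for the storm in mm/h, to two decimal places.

φ ≈ 11.60 mm/h

Only the 3 blocks with intensity above φ contribute runoff: 25.2, 42.4, 40.7 mm/h.
Σ(I−φ)·Δt = d  ⇒  (25.2+42.4+40.7 − 3φ)·1 = 73.5
φ = (108.3 − 73.5/1) / 3 = 11.60 mm/h.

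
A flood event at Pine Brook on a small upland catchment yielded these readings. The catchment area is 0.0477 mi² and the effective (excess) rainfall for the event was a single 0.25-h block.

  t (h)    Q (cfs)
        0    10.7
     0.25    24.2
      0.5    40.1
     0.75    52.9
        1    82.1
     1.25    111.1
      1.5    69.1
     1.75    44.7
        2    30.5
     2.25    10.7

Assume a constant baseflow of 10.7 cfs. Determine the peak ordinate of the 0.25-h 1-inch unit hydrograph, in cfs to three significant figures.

U_p ≈ 33.5 cfs

Direct runoff: 0.0, 13.5, 29.4, 42.2, 71.4, 100.4, 58.4, 34.0, 19.8, 0.0 cfs; ΣQ_DR = 369.1 cfs, peak = 100.4 cfs.
Runoff depth d = ΣQ_DR·Δt / A = 369.1 × 900 / (0.0477 mi²) = 2.998 in.
The 1-inch UH is the DRH scaled by (1 in)/d, so U_p = 100.4 × 1/2.998 = 33.5 cfs.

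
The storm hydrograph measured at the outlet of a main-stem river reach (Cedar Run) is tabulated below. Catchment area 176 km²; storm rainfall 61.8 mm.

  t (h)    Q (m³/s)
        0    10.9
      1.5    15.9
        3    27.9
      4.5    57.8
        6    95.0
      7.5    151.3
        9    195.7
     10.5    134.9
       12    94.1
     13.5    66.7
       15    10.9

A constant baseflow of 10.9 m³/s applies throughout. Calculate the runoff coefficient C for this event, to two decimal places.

ΣQ_DR = 741.2 m³/s; V = ΣQ_DR·Δt = 4.002 × 10^6 m³.
Runoff depth d = V / A = 22.74 mm.
C = d / P = 22.74 / 61.8 = 0.37.

C ≈ 0.37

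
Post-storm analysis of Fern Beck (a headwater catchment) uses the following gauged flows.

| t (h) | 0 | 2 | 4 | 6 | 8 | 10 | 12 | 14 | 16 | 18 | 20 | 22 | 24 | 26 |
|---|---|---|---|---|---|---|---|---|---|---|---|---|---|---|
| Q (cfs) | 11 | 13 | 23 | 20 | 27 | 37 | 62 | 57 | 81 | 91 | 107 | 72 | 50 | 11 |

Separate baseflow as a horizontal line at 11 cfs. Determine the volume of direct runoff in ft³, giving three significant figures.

Direct-runoff ordinates (Q − Q_b): 0.0, 2.0, 12.0, 9.0, 16.0, 26.0, 51.0, 46.0, 70.0, 80.0, 96.0, 61.0, 39.0, 0.0 cfs.
ΣQ_DR = 508.0 cfs.
With Δt = 2 h = 7200 s, V = ΣQ_DR · Δt = 508.0 × 7200 = 3.66 × 10^6 ft³.

V ≈ 3.66 × 10^6 ft³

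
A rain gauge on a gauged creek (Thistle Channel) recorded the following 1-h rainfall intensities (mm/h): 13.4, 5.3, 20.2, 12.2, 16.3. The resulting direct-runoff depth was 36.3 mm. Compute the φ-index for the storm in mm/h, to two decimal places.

Only the 4 blocks with intensity above φ contribute runoff: 13.4, 20.2, 12.2, 16.3 mm/h.
Σ(I−φ)·Δt = d  ⇒  (13.4+20.2+12.2+16.3 − 4φ)·1 = 36.3
φ = (62.10 − 36.3/1) / 4 = 6.45 mm/h.

φ ≈ 6.45 mm/h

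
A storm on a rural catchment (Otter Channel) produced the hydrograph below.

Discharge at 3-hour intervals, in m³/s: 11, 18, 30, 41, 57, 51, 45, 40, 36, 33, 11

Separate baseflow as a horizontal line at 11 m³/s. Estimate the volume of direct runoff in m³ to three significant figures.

Direct-runoff ordinates (Q − Q_b): 0.0, 7.0, 19.0, 30.0, 46.0, 40.0, 34.0, 29.0, 25.0, 22.0, 0.0 m³/s.
ΣQ_DR = 252.0 m³/s.
With Δt = 3 h = 10800 s, V = ΣQ_DR · Δt = 252.0 × 10800 = 2.72 × 10^6 m³.

V ≈ 2.72 × 10^6 m³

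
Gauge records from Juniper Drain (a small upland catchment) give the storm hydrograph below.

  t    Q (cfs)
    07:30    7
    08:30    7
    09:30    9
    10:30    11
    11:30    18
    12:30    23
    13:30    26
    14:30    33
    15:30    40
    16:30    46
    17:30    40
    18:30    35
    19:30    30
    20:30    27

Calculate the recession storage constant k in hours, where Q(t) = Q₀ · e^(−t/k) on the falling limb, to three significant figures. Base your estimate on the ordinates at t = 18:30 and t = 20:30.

On the falling limb, Q drops from 35 to 27 cfs between t = 18:30 and t = 20:30 (Δt = 2 h).
k = −Δt / ln(Q₂/Q₁) = −2 / ln(27/35) = 7.71 h.

k ≈ 7.71 h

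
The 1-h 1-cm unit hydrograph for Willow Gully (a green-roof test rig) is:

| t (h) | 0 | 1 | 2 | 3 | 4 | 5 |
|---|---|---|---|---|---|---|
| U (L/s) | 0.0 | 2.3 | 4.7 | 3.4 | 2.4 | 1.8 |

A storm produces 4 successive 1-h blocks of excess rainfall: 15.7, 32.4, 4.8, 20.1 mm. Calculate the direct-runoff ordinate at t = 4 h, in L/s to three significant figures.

Q ≈ 21.7 L/s

By discrete convolution, Q_j = Σ (P_i / 10 mm) · U_{j−i}.
At t = 4 h (j=4): Q = (15.7/10)·2.4 + (32.4/10)·3.4 + (4.8/10)·4.7 + (20.1/10)·2.3 = 21.7 L/s.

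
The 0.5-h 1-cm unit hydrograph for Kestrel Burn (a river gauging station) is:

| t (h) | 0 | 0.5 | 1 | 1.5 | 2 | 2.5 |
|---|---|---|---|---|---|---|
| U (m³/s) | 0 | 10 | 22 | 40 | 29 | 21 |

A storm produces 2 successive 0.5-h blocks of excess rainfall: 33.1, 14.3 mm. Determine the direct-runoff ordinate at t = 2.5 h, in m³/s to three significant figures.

By discrete convolution, Q_j = Σ (P_i / 10 mm) · U_{j−i}.
At t = 2.5 h (j=5): Q = (33.1/10)·21 + (14.3/10)·29 = 111 m³/s.

Q ≈ 111 m³/s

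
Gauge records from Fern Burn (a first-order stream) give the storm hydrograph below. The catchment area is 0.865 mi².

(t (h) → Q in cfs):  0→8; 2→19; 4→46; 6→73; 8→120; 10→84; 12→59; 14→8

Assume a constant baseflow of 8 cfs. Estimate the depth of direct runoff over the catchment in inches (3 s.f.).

d ≈ 1.26 in

Direct runoff: 0.0, 11.0, 38.0, 65.0, 112.0, 76.0, 51.0, 0.0 cfs; ΣQ_DR = 353.0 cfs.
V = ΣQ_DR · Δt = 353.0 × 7200 s = 2.542 × 10^6 ft³.
Over A = 0.865 mi², depth = V / A = 1.26 in.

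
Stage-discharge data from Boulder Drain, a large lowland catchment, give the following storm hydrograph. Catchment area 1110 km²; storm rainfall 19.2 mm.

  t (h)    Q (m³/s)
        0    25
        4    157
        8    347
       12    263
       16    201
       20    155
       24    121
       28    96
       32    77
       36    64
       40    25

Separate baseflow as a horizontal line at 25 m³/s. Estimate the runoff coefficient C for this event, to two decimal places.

C ≈ 0.85

ΣQ_DR = 1256 m³/s; V = ΣQ_DR·Δt = 1.809 × 10^7 m³.
Runoff depth d = V / A = 16.29 mm.
C = d / P = 16.29 / 19.2 = 0.85.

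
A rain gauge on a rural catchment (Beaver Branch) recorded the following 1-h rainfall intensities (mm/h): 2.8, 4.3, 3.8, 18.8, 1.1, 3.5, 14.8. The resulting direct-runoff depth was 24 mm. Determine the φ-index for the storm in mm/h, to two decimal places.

Only the 2 blocks with intensity above φ contribute runoff: 18.8, 14.8 mm/h.
Σ(I−φ)·Δt = d  ⇒  (18.8+14.8 − 2φ)·1 = 24
φ = (33.60 − 24/1) / 2 = 4.80 mm/h.

φ ≈ 4.80 mm/h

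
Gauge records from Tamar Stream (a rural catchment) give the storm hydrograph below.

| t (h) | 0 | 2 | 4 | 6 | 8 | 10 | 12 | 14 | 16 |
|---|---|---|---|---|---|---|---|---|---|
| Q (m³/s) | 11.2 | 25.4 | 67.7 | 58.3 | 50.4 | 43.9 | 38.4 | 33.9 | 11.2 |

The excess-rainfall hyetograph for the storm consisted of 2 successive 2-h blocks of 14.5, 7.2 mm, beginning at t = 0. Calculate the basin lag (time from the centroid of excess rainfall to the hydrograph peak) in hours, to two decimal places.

t_L ≈ 2.34 h

Centroid of excess rainfall: t_c = Σ P_i·t̄_i / ΣP_i = 1.6636 h (block centres at 1, 3 h).
Hydrograph peak occurs at t = 4 h, so basin lag t_L = 4 − 1.6636 = 2.34 h.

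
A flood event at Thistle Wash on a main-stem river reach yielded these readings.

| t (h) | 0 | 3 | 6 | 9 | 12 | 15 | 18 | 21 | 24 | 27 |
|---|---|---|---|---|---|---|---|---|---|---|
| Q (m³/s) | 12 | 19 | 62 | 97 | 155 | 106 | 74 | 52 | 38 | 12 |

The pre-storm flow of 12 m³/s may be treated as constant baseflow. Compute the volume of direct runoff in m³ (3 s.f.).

V ≈ 5.48 × 10^6 m³

Direct-runoff ordinates (Q − Q_b): 0.0, 7.0, 50.0, 85.0, 143.0, 94.0, 62.0, 40.0, 26.0, 0.0 m³/s.
ΣQ_DR = 507.0 m³/s.
With Δt = 3 h = 10800 s, V = ΣQ_DR · Δt = 507.0 × 10800 = 5.48 × 10^6 m³.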